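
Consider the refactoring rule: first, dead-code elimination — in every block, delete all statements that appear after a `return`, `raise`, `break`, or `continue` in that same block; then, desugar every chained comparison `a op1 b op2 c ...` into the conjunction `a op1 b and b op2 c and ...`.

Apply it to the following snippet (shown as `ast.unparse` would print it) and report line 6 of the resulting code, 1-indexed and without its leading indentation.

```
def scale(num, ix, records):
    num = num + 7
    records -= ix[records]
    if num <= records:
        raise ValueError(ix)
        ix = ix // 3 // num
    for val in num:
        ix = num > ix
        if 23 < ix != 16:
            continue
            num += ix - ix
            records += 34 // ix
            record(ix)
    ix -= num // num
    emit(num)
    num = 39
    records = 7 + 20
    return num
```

for val in num:

Transformed code:
def scale(num, ix, records):
    num = num + 7
    records -= ix[records]
    if num <= records:
        raise ValueError(ix)
    for val in num:
        ix = num > ix
        if 23 < ix and ix != 16:
            continue
    ix -= num // num
    emit(num)
    num = 39
    records = 7 + 20
    return num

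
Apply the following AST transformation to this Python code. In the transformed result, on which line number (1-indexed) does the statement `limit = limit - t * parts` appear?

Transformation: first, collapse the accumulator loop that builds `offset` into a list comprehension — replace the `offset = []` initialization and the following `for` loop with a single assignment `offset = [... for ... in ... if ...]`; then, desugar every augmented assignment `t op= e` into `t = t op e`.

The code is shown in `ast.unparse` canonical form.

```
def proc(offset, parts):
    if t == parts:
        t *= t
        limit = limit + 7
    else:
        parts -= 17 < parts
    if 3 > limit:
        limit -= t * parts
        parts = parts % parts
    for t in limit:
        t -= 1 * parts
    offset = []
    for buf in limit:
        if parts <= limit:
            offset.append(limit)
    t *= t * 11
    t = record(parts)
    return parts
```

Transformed code:
def proc(offset, parts):
    if t == parts:
        t = t * t
        limit = limit + 7
    else:
        parts = parts - (17 < parts)
    if 3 > limit:
        limit = limit - t * parts
        parts = parts % parts
    for t in limit:
        t = t - 1 * parts
    offset = [limit for buf in limit if parts <= limit]
    t = t * (t * 11)
    t = record(parts)
    return parts

8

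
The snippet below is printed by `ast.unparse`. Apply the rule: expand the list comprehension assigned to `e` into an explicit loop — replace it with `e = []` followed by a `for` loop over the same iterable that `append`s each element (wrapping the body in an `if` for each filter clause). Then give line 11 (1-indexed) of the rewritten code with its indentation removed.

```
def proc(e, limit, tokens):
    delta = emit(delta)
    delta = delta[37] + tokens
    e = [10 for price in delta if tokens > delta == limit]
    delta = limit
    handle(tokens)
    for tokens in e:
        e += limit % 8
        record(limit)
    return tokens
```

Transformed code:
def proc(e, limit, tokens):
    delta = emit(delta)
    delta = delta[37] + tokens
    e = []
    for price in delta:
        if tokens > delta == limit:
            e.append(10)
    delta = limit
    handle(tokens)
    for tokens in e:
        e += limit % 8
        record(limit)
    return tokens

e += limit % 8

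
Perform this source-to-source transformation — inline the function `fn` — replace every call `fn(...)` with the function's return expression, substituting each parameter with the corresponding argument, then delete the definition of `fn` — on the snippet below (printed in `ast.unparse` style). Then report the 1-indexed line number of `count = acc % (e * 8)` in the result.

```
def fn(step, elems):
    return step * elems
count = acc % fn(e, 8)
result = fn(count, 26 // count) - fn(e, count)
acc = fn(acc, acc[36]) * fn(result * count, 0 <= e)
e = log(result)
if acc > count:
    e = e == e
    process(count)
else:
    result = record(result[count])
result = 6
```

Transformed code:
count = acc % (e * 8)
result = count * (26 // count) - e * count
acc = acc * acc[36] * (result * count * (0 <= e))
e = log(result)
if acc > count:
    e = e == e
    process(count)
else:
    result = record(result[count])
result = 6

1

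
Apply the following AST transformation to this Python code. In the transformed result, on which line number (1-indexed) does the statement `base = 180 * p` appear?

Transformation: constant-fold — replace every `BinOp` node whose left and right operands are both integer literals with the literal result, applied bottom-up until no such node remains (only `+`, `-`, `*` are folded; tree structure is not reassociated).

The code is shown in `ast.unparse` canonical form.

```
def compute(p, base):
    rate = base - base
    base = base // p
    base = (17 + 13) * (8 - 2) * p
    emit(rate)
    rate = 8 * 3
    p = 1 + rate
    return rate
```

Transformed code:
def compute(p, base):
    rate = base - base
    base = base // p
    base = 180 * p
    emit(rate)
    rate = 24
    p = 1 + rate
    return rate

4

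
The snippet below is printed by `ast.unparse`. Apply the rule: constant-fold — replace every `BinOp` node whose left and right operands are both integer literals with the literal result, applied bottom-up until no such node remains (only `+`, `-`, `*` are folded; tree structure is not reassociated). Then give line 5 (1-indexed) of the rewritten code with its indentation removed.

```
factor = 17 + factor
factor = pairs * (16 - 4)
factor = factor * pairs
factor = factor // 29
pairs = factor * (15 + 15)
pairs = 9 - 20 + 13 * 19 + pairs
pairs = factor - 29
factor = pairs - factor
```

pairs = factor * 30

Transformed code:
factor = 17 + factor
factor = pairs * 12
factor = factor * pairs
factor = factor // 29
pairs = factor * 30
pairs = 236 + pairs
pairs = factor - 29
factor = pairs - factor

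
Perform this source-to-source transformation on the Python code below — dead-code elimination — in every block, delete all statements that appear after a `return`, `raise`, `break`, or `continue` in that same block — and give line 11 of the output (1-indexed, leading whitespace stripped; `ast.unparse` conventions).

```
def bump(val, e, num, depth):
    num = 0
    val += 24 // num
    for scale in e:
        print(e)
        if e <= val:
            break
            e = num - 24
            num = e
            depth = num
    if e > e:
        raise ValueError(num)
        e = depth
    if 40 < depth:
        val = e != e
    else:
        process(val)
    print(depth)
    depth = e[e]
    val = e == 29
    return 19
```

Transformed code:
def bump(val, e, num, depth):
    num = 0
    val += 24 // num
    for scale in e:
        print(e)
        if e <= val:
            break
    if e > e:
        raise ValueError(num)
    if 40 < depth:
        val = e != e
    else:
        process(val)
    print(depth)
    depth = e[e]
    val = e == 29
    return 19

val = e != e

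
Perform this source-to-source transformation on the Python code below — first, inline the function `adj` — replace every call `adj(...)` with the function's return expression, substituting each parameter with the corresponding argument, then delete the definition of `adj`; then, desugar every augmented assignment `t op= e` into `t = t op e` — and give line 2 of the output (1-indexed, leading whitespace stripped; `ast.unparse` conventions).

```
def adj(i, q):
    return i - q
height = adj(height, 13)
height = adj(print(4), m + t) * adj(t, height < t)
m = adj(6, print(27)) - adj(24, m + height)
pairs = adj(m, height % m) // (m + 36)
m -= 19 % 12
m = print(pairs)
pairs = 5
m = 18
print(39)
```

Transformed code:
height = height - 13
height = (print(4) - (m + t)) * (t - (height < t))
m = 6 - print(27) - (24 - (m + height))
pairs = (m - height % m) // (m + 36)
m = m - 19 % 12
m = print(pairs)
pairs = 5
m = 18
print(39)

height = (print(4) - (m + t)) * (t - (height < t))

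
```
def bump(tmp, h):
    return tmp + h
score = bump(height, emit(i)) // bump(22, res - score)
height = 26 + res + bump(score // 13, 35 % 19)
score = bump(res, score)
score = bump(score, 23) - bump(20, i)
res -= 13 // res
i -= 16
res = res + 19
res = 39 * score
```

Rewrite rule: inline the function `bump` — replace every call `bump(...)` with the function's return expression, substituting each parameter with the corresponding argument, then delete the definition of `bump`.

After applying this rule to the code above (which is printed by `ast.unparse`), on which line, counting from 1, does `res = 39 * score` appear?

8

Transformed code:
score = (height + emit(i)) // (22 + (res - score))
height = 26 + res + (score // 13 + 35 % 19)
score = res + score
score = score + 23 - (20 + i)
res -= 13 // res
i -= 16
res = res + 19
res = 39 * score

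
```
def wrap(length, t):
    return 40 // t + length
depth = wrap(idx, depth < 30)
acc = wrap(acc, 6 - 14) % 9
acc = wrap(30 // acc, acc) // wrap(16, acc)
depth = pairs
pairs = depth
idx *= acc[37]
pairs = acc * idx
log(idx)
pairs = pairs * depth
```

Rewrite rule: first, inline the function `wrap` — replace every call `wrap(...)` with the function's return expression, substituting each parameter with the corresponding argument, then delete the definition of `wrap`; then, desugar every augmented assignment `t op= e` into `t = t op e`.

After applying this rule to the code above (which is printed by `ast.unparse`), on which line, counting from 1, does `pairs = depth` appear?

5

Transformed code:
depth = 40 // (depth < 30) + idx
acc = (40 // (6 - 14) + acc) % 9
acc = (40 // acc + 30 // acc) // (40 // acc + 16)
depth = pairs
pairs = depth
idx = idx * acc[37]
pairs = acc * idx
log(idx)
pairs = pairs * depth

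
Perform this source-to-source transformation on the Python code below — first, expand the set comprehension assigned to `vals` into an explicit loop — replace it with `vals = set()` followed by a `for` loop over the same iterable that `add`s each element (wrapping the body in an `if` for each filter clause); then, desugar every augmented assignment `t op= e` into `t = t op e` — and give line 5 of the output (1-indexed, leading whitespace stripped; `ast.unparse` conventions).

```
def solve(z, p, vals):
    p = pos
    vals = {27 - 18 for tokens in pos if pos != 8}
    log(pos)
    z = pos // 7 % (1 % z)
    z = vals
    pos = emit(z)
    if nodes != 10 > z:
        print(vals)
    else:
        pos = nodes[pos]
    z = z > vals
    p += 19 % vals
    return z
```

if pos != 8:

Transformed code:
def solve(z, p, vals):
    p = pos
    vals = set()
    for tokens in pos:
        if pos != 8:
            vals.add(27 - 18)
    log(pos)
    z = pos // 7 % (1 % z)
    z = vals
    pos = emit(z)
    if nodes != 10 > z:
        print(vals)
    else:
        pos = nodes[pos]
    z = z > vals
    p = p + 19 % vals
    return z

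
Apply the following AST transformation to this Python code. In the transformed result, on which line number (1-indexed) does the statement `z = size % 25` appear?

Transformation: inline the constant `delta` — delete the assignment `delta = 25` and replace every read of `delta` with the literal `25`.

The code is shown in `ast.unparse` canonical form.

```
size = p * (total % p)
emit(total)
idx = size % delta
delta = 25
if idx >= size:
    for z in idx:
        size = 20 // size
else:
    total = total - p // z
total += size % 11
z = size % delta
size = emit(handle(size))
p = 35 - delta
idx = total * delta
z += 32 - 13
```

10

Transformed code:
size = p * (total % p)
emit(total)
idx = size % 25
if idx >= size:
    for z in idx:
        size = 20 // size
else:
    total = total - p // z
total += size % 11
z = size % 25
size = emit(handle(size))
p = 35 - 25
idx = total * 25
z += 32 - 13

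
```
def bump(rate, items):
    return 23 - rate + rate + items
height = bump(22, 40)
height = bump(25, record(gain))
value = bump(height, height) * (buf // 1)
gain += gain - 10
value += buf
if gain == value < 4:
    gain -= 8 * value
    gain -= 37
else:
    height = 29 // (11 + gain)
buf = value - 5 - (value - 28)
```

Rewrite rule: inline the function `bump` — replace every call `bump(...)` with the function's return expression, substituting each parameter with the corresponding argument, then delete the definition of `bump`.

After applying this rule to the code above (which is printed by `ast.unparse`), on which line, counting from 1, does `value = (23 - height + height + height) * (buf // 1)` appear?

3

Transformed code:
height = 23 - 22 + 22 + 40
height = 23 - 25 + 25 + record(gain)
value = (23 - height + height + height) * (buf // 1)
gain += gain - 10
value += buf
if gain == value < 4:
    gain -= 8 * value
    gain -= 37
else:
    height = 29 // (11 + gain)
buf = value - 5 - (value - 28)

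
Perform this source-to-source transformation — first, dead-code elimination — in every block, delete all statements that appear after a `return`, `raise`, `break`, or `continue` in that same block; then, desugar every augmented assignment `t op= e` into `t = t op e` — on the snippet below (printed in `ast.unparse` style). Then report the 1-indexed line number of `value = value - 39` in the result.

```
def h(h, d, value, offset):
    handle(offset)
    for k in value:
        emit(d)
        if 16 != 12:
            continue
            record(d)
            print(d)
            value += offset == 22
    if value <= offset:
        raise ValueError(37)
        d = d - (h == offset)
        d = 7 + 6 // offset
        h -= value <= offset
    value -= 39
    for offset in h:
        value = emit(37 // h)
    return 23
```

Transformed code:
def h(h, d, value, offset):
    handle(offset)
    for k in value:
        emit(d)
        if 16 != 12:
            continue
    if value <= offset:
        raise ValueError(37)
    value = value - 39
    for offset in h:
        value = emit(37 // h)
    return 23

9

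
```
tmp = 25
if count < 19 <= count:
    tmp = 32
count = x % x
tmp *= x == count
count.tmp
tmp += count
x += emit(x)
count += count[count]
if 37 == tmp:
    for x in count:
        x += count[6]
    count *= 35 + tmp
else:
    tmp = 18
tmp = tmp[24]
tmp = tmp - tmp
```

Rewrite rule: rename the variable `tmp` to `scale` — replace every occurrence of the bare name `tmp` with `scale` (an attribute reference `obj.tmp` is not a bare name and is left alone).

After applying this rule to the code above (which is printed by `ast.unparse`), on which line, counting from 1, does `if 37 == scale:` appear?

Transformed code:
scale = 25
if count < 19 <= count:
    scale = 32
count = x % x
scale *= x == count
count.tmp
scale += count
x += emit(x)
count += count[count]
if 37 == scale:
    for x in count:
        x += count[6]
    count *= 35 + scale
else:
    scale = 18
scale = scale[24]
scale = scale - scale

10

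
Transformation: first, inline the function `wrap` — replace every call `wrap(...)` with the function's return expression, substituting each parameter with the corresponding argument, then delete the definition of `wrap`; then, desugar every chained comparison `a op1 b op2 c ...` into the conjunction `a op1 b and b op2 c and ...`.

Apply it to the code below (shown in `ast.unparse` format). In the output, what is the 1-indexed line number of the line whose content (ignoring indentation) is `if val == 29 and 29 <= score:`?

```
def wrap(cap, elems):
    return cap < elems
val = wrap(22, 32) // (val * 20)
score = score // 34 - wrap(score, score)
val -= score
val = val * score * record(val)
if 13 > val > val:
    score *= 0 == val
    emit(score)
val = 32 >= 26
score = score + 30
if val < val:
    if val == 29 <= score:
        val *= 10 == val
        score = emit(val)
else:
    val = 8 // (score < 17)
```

11

Transformed code:
val = (22 < 32) // (val * 20)
score = score // 34 - (score < score)
val -= score
val = val * score * record(val)
if 13 > val and val > val:
    score *= 0 == val
    emit(score)
val = 32 >= 26
score = score + 30
if val < val:
    if val == 29 and 29 <= score:
        val *= 10 == val
        score = emit(val)
else:
    val = 8 // (score < 17)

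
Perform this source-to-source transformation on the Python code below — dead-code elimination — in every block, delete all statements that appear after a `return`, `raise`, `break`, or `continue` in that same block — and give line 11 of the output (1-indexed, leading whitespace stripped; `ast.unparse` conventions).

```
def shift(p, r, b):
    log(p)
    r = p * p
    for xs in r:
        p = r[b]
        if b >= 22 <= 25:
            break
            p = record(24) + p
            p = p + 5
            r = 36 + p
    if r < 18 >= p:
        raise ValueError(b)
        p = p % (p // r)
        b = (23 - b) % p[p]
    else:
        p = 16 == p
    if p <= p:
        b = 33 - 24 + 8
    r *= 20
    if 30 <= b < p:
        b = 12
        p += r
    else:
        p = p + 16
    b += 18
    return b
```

Transformed code:
def shift(p, r, b):
    log(p)
    r = p * p
    for xs in r:
        p = r[b]
        if b >= 22 <= 25:
            break
    if r < 18 >= p:
        raise ValueError(b)
    else:
        p = 16 == p
    if p <= p:
        b = 33 - 24 + 8
    r *= 20
    if 30 <= b < p:
        b = 12
        p += r
    else:
        p = p + 16
    b += 18
    return b

p = 16 == p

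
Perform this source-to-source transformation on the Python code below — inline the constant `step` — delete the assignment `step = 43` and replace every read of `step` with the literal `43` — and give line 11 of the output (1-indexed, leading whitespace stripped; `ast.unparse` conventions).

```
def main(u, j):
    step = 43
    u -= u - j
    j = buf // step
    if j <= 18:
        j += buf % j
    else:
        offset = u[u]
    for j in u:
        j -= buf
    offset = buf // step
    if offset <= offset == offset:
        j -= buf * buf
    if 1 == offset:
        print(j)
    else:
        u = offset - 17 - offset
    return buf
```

if offset <= offset == offset:

Transformed code:
def main(u, j):
    u -= u - j
    j = buf // 43
    if j <= 18:
        j += buf % j
    else:
        offset = u[u]
    for j in u:
        j -= buf
    offset = buf // 43
    if offset <= offset == offset:
        j -= buf * buf
    if 1 == offset:
        print(j)
    else:
        u = offset - 17 - offset
    return buf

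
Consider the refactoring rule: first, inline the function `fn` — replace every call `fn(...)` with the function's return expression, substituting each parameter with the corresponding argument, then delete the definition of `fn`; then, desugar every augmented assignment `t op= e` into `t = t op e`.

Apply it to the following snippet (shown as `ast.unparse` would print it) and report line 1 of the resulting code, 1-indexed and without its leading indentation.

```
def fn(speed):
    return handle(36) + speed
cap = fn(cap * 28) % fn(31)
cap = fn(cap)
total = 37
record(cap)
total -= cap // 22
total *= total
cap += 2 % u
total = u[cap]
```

cap = (handle(36) + cap * 28) % (handle(36) + 31)

Transformed code:
cap = (handle(36) + cap * 28) % (handle(36) + 31)
cap = handle(36) + cap
total = 37
record(cap)
total = total - cap // 22
total = total * total
cap = cap + 2 % u
total = u[cap]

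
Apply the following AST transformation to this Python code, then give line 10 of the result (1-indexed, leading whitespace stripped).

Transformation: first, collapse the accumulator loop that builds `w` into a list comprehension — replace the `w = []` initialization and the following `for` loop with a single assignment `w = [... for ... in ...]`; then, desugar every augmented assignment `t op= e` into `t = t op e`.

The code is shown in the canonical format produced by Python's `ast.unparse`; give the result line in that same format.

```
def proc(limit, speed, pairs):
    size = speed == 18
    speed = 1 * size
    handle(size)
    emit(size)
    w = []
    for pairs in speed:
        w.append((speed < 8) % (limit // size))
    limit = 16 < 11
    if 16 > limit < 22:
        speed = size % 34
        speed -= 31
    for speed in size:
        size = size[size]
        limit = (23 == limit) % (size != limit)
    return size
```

Transformed code:
def proc(limit, speed, pairs):
    size = speed == 18
    speed = 1 * size
    handle(size)
    emit(size)
    w = [(speed < 8) % (limit // size) for pairs in speed]
    limit = 16 < 11
    if 16 > limit < 22:
        speed = size % 34
        speed = speed - 31
    for speed in size:
        size = size[size]
        limit = (23 == limit) % (size != limit)
    return size

speed = speed - 31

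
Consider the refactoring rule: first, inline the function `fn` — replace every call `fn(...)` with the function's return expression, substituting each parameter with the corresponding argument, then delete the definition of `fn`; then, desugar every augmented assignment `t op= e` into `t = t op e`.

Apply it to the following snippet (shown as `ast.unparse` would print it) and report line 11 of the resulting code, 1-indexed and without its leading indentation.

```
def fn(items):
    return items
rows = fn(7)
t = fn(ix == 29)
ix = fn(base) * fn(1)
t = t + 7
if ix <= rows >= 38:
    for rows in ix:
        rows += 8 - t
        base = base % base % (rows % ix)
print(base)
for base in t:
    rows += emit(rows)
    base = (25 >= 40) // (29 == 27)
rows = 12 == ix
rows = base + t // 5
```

Transformed code:
rows = 7
t = ix == 29
ix = base * 1
t = t + 7
if ix <= rows >= 38:
    for rows in ix:
        rows = rows + (8 - t)
        base = base % base % (rows % ix)
print(base)
for base in t:
    rows = rows + emit(rows)
    base = (25 >= 40) // (29 == 27)
rows = 12 == ix
rows = base + t // 5

rows = rows + emit(rows)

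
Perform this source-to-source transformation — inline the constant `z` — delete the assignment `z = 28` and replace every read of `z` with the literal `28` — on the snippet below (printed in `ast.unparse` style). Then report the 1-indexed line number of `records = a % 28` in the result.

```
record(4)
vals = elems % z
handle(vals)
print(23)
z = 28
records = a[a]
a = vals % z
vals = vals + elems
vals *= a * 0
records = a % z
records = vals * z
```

Transformed code:
record(4)
vals = elems % 28
handle(vals)
print(23)
records = a[a]
a = vals % 28
vals = vals + elems
vals *= a * 0
records = a % 28
records = vals * 28

9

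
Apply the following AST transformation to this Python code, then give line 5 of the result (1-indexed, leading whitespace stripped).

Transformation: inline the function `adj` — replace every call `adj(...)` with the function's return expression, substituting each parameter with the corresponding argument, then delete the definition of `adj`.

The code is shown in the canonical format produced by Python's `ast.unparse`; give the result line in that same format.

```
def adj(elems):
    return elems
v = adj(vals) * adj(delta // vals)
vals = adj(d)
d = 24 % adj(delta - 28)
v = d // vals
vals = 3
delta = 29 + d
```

vals = 3

Transformed code:
v = vals * (delta // vals)
vals = d
d = 24 % (delta - 28)
v = d // vals
vals = 3
delta = 29 + d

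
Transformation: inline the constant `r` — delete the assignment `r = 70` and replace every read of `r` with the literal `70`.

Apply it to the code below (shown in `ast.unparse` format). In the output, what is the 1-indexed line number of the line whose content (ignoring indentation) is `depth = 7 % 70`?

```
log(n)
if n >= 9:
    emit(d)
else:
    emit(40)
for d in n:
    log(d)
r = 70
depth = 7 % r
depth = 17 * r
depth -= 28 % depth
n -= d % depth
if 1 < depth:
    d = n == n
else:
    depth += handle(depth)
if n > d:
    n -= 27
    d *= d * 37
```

8

Transformed code:
log(n)
if n >= 9:
    emit(d)
else:
    emit(40)
for d in n:
    log(d)
depth = 7 % 70
depth = 17 * 70
depth -= 28 % depth
n -= d % depth
if 1 < depth:
    d = n == n
else:
    depth += handle(depth)
if n > d:
    n -= 27
    d *= d * 37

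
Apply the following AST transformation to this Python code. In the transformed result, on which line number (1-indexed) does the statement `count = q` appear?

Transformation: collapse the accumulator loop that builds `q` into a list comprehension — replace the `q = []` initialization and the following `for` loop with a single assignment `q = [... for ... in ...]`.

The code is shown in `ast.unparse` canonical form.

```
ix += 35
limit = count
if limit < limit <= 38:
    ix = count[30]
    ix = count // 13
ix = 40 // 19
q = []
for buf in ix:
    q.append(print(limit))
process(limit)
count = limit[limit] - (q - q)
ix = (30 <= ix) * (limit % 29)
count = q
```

11

Transformed code:
ix += 35
limit = count
if limit < limit <= 38:
    ix = count[30]
    ix = count // 13
ix = 40 // 19
q = [print(limit) for buf in ix]
process(limit)
count = limit[limit] - (q - q)
ix = (30 <= ix) * (limit % 29)
count = q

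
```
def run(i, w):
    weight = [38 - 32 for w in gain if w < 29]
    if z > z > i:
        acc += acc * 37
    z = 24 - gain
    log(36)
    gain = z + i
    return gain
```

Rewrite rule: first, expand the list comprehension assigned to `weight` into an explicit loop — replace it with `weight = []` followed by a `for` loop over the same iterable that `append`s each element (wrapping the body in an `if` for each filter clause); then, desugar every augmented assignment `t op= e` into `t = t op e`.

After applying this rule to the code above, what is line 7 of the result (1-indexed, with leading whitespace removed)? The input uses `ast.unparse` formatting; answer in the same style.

Transformed code:
def run(i, w):
    weight = []
    for w in gain:
        if w < 29:
            weight.append(38 - 32)
    if z > z > i:
        acc = acc + acc * 37
    z = 24 - gain
    log(36)
    gain = z + i
    return gain

acc = acc + acc * 37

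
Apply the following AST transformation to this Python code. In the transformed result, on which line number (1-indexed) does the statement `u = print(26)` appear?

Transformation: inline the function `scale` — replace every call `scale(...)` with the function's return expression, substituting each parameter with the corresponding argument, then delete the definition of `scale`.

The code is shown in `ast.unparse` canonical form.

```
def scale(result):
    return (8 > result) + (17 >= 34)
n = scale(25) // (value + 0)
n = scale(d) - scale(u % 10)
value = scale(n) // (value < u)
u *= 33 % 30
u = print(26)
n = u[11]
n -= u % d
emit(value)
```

5

Transformed code:
n = ((8 > 25) + (17 >= 34)) // (value + 0)
n = (8 > d) + (17 >= 34) - ((8 > u % 10) + (17 >= 34))
value = ((8 > n) + (17 >= 34)) // (value < u)
u *= 33 % 30
u = print(26)
n = u[11]
n -= u % d
emit(value)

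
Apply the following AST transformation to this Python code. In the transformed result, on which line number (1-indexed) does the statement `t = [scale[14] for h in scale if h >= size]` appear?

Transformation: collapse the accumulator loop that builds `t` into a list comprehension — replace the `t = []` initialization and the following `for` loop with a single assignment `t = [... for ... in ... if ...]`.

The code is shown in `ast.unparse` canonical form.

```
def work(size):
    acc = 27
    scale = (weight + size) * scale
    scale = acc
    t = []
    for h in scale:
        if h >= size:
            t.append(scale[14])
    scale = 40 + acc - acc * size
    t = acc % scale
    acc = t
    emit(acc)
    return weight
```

5

Transformed code:
def work(size):
    acc = 27
    scale = (weight + size) * scale
    scale = acc
    t = [scale[14] for h in scale if h >= size]
    scale = 40 + acc - acc * size
    t = acc % scale
    acc = t
    emit(acc)
    return weight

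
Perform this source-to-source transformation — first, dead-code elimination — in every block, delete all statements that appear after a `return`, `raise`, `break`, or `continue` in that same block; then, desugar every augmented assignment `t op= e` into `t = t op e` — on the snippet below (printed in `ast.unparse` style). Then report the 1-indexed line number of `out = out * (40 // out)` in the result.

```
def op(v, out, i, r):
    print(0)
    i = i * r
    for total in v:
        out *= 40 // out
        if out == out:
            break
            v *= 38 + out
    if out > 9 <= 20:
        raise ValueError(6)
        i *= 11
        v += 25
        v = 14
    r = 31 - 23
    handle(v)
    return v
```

Transformed code:
def op(v, out, i, r):
    print(0)
    i = i * r
    for total in v:
        out = out * (40 // out)
        if out == out:
            break
    if out > 9 <= 20:
        raise ValueError(6)
    r = 31 - 23
    handle(v)
    return v

5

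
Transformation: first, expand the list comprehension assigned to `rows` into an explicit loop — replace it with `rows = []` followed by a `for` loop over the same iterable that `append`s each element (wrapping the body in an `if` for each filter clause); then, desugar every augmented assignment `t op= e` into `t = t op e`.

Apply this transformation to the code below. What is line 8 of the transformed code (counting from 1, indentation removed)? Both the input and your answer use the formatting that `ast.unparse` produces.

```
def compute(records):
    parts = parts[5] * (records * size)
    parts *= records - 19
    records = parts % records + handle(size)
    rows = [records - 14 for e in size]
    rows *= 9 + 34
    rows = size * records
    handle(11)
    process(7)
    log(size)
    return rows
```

rows = rows * (9 + 34)

Transformed code:
def compute(records):
    parts = parts[5] * (records * size)
    parts = parts * (records - 19)
    records = parts % records + handle(size)
    rows = []
    for e in size:
        rows.append(records - 14)
    rows = rows * (9 + 34)
    rows = size * records
    handle(11)
    process(7)
    log(size)
    return rows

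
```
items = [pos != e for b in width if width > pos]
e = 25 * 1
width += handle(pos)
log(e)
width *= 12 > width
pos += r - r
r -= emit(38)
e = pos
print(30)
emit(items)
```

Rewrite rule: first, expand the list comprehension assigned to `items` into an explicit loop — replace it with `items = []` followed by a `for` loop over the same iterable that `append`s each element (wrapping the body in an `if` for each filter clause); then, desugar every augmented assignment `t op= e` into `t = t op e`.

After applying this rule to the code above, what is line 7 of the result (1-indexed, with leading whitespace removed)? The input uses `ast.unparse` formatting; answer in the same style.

Transformed code:
items = []
for b in width:
    if width > pos:
        items.append(pos != e)
e = 25 * 1
width = width + handle(pos)
log(e)
width = width * (12 > width)
pos = pos + (r - r)
r = r - emit(38)
e = pos
print(30)
emit(items)

log(e)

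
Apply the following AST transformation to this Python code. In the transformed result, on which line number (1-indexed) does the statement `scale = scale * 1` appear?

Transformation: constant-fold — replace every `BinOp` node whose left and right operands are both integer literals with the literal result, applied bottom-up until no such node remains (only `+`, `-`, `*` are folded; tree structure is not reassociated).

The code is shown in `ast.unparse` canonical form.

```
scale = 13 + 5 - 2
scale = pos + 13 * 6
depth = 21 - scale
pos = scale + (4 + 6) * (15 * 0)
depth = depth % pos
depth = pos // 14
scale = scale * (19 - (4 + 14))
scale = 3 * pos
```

7

Transformed code:
scale = 16
scale = pos + 78
depth = 21 - scale
pos = scale + 0
depth = depth % pos
depth = pos // 14
scale = scale * 1
scale = 3 * pos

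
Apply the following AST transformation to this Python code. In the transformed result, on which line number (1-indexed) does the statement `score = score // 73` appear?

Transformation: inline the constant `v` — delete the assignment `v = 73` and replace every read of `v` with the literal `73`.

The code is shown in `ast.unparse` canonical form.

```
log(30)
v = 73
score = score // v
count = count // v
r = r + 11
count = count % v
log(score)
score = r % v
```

2

Transformed code:
log(30)
score = score // 73
count = count // 73
r = r + 11
count = count % 73
log(score)
score = r % 73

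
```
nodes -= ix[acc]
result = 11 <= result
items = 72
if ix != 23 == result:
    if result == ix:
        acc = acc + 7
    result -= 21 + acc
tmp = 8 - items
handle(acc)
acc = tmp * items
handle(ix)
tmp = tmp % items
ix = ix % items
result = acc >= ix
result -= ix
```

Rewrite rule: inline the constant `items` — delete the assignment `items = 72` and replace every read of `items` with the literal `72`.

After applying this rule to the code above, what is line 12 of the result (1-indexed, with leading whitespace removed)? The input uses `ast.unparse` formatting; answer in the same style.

Transformed code:
nodes -= ix[acc]
result = 11 <= result
if ix != 23 == result:
    if result == ix:
        acc = acc + 7
    result -= 21 + acc
tmp = 8 - 72
handle(acc)
acc = tmp * 72
handle(ix)
tmp = tmp % 72
ix = ix % 72
result = acc >= ix
result -= ix

ix = ix % 72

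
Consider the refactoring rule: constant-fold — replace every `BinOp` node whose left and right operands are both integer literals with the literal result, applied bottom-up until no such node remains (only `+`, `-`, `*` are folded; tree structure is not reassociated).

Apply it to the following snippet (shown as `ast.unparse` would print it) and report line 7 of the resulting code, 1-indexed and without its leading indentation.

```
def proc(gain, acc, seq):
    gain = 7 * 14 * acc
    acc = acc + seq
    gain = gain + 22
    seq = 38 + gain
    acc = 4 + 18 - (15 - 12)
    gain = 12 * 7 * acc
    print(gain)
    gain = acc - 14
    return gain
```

gain = 84 * acc

Transformed code:
def proc(gain, acc, seq):
    gain = 98 * acc
    acc = acc + seq
    gain = gain + 22
    seq = 38 + gain
    acc = 19
    gain = 84 * acc
    print(gain)
    gain = acc - 14
    return gain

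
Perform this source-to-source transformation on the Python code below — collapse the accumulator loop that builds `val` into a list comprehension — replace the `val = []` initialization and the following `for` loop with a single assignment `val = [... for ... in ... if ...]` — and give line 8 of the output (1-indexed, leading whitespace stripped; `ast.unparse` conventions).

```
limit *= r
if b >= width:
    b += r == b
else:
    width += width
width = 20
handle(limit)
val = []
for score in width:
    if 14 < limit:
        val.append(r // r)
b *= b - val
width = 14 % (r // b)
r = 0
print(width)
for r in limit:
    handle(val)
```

Transformed code:
limit *= r
if b >= width:
    b += r == b
else:
    width += width
width = 20
handle(limit)
val = [r // r for score in width if 14 < limit]
b *= b - val
width = 14 % (r // b)
r = 0
print(width)
for r in limit:
    handle(val)

val = [r // r for score in width if 14 < limit]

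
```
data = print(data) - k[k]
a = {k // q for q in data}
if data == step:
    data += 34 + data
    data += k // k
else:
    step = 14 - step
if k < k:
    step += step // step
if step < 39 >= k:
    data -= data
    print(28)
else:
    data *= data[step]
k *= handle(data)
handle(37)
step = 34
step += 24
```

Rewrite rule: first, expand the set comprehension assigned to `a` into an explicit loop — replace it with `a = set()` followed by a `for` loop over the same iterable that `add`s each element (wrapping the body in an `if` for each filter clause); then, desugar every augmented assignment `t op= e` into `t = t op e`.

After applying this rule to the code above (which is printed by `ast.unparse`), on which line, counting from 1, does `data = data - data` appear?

13

Transformed code:
data = print(data) - k[k]
a = set()
for q in data:
    a.add(k // q)
if data == step:
    data = data + (34 + data)
    data = data + k // k
else:
    step = 14 - step
if k < k:
    step = step + step // step
if step < 39 >= k:
    data = data - data
    print(28)
else:
    data = data * data[step]
k = k * handle(data)
handle(37)
step = 34
step = step + 24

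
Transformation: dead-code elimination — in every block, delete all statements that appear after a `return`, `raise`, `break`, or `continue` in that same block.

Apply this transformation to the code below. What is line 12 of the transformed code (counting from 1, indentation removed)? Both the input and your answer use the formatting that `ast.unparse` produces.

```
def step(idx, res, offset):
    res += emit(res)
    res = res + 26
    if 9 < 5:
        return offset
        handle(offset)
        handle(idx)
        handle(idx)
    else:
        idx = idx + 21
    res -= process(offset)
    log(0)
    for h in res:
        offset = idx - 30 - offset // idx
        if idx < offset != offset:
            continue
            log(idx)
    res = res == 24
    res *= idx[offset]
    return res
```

Transformed code:
def step(idx, res, offset):
    res += emit(res)
    res = res + 26
    if 9 < 5:
        return offset
    else:
        idx = idx + 21
    res -= process(offset)
    log(0)
    for h in res:
        offset = idx - 30 - offset // idx
        if idx < offset != offset:
            continue
    res = res == 24
    res *= idx[offset]
    return res

if idx < offset != offset:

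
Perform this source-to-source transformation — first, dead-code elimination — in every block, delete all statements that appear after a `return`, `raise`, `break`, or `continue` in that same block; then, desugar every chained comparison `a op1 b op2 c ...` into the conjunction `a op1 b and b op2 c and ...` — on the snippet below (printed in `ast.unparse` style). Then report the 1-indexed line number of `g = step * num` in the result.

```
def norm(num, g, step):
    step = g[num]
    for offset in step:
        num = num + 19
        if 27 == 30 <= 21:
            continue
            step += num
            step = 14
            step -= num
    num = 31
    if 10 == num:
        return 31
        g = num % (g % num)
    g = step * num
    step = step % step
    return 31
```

Transformed code:
def norm(num, g, step):
    step = g[num]
    for offset in step:
        num = num + 19
        if 27 == 30 and 30 <= 21:
            continue
    num = 31
    if 10 == num:
        return 31
    g = step * num
    step = step % step
    return 31

10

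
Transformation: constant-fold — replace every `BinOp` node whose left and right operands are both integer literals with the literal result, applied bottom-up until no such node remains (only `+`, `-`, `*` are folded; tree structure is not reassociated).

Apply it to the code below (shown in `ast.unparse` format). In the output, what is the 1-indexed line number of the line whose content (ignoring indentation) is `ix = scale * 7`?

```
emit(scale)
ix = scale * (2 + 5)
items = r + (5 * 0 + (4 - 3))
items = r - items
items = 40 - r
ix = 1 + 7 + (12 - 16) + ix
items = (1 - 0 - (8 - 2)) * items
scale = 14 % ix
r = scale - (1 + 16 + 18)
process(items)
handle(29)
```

Transformed code:
emit(scale)
ix = scale * 7
items = r + 1
items = r - items
items = 40 - r
ix = 4 + ix
items = -5 * items
scale = 14 % ix
r = scale - 35
process(items)
handle(29)

2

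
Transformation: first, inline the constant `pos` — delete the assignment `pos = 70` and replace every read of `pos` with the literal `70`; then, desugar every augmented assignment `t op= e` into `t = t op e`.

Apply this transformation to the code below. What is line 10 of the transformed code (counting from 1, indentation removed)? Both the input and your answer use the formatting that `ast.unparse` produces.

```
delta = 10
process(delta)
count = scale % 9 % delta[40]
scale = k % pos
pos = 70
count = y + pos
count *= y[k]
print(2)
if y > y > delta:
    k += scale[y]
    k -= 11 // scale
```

Transformed code:
delta = 10
process(delta)
count = scale % 9 % delta[40]
scale = k % 70
count = y + 70
count = count * y[k]
print(2)
if y > y > delta:
    k = k + scale[y]
    k = k - 11 // scale

k = k - 11 // scale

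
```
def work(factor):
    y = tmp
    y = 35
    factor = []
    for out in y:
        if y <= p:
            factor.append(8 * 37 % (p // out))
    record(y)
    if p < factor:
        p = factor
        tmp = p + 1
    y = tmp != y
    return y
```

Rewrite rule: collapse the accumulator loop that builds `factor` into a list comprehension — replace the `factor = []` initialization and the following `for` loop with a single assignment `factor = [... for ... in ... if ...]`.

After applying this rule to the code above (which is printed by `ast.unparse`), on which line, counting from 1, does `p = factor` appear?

Transformed code:
def work(factor):
    y = tmp
    y = 35
    factor = [8 * 37 % (p // out) for out in y if y <= p]
    record(y)
    if p < factor:
        p = factor
        tmp = p + 1
    y = tmp != y
    return y

7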